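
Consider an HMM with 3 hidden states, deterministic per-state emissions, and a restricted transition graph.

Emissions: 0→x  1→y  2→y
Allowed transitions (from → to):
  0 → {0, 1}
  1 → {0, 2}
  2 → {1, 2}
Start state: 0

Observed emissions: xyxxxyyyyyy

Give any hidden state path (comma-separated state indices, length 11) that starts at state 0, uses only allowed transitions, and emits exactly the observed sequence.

0,1,0,0,0,1,2,2,1,2,1

  pos 0: x in {0}, choose 0; start
  pos 1: y in {1,2}, choose 1; 0->1 ok
  pos 2: x in {0}, choose 0; 1->0 ok
  pos 3: x in {0}, choose 0; 0->0 ok
  pos 4: x in {0}, choose 0; 0->0 ok
  pos 5: y in {1,2}, choose 1; 0->1 ok
  pos 6: y in {1,2}, choose 2; 1->2 ok
  pos 7: y in {1,2}, choose 2; 2->2 ok
  pos 8: y in {1,2}, choose 1; 2->1 ok
  pos 9: y in {1,2}, choose 2; 1->2 ok
  pos 10: y in {1,2}, choose 1; 2->1 ok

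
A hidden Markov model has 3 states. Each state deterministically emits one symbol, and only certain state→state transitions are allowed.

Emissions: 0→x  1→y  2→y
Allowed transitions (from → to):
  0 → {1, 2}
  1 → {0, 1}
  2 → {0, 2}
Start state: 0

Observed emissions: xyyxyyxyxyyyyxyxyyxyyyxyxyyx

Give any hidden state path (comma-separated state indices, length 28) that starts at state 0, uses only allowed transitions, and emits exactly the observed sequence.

0,1,1,0,1,1,0,2,0,2,2,2,2,0,2,0,1,1,0,2,2,2,0,2,0,1,1,0

  [0] x  {0}  => 0  start
  [1] y  {1,2}  => 1  0->1 ok
  [2] y  {1,2}  => 1  1->1 ok
  [3] x  {0}  => 0  1->0 ok
  [4] y  {1,2}  => 1  0->1 ok
  [5] y  {1,2}  => 1  1->1 ok
  [6] x  {0}  => 0  1->0 ok
  [7] y  {1,2}  => 2  0->2 ok
  [8] x  {0}  => 0  2->0 ok
  [9] y  {1,2}  => 2  0->2 ok
  [10] y  {1,2}  => 2  2->2 ok
  [11] y  {1,2}  => 2  2->2 ok
  [12] y  {1,2}  => 2  2->2 ok
  [13] x  {0}  => 0  2->0 ok
  [14] y  {1,2}  => 2  0->2 ok
  [15] x  {0}  => 0  2->0 ok
  [16] y  {1,2}  => 1  0->1 ok
  [17] y  {1,2}  => 1  1->1 ok
  [18] x  {0}  => 0  1->0 ok
  [19] y  {1,2}  => 2  0->2 ok
  [20] y  {1,2}  => 2  2->2 ok
  [21] y  {1,2}  => 2  2->2 ok
  [22] x  {0}  => 0  2->0 ok
  [23] y  {1,2}  => 2  0->2 ok
  [24] x  {0}  => 0  2->0 ok
  [25] y  {1,2}  => 1  0->1 ok
  [26] y  {1,2}  => 1  1->1 ok
  [27] x  {0}  => 0  1->0 ok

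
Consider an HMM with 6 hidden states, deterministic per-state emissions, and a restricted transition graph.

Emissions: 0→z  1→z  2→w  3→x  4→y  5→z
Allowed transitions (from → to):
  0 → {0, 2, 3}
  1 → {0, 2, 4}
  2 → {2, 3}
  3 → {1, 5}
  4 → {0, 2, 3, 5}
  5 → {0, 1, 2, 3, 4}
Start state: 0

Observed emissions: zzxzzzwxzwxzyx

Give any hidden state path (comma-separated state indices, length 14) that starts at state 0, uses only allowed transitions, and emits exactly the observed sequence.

0,0,3,5,0,0,2,3,1,2,3,5,4,3

  t0 'z' -> {0,1,5}, take 0 (start)
  t1 'z' -> {0,1,5}, take 0 (0->0 ok)
  t2 'x' -> {3}, take 3 (0->3 ok)
  t3 'z' -> {0,1,5}, take 5 (3->5 ok)
  t4 'z' -> {0,1,5}, take 0 (5->0 ok)
  t5 'z' -> {0,1,5}, take 0 (0->0 ok)
  t6 'w' -> {2}, take 2 (0->2 ok)
  t7 'x' -> {3}, take 3 (2->3 ok)
  t8 'z' -> {0,1,5}, take 1 (3->1 ok)
  t9 'w' -> {2}, take 2 (1->2 ok)
  t10 'x' -> {3}, take 3 (2->3 ok)
  t11 'z' -> {0,1,5}, take 5 (3->5 ok)
  t12 'y' -> {4}, take 4 (5->4 ok)
  t13 'x' -> {3}, take 3 (4->3 ok)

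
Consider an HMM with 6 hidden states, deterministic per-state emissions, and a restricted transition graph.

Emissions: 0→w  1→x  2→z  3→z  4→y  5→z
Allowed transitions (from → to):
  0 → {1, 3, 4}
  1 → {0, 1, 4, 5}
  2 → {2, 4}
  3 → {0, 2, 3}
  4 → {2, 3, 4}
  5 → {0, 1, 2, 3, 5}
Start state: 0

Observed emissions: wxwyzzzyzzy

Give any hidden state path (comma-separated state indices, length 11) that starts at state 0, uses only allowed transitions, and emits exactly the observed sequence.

0,1,0,4,3,2,2,4,2,2,4

  pos 0: w in {0}, choose 0; start
  pos 1: x in {1}, choose 1; 0->1 ok
  pos 2: w in {0}, choose 0; 1->0 ok
  pos 3: y in {4}, choose 4; 0->4 ok
  pos 4: z in {2,3,5}, choose 3; 4->3 ok
  pos 5: z in {2,3,5}, choose 2; 3->2 ok
  pos 6: z in {2,3,5}, choose 2; 2->2 ok
  pos 7: y in {4}, choose 4; 2->4 ok
  pos 8: z in {2,3,5}, choose 2; 4->2 ok
  pos 9: z in {2,3,5}, choose 2; 2->2 ok
  pos 10: y in {4}, choose 4; 2->4 ok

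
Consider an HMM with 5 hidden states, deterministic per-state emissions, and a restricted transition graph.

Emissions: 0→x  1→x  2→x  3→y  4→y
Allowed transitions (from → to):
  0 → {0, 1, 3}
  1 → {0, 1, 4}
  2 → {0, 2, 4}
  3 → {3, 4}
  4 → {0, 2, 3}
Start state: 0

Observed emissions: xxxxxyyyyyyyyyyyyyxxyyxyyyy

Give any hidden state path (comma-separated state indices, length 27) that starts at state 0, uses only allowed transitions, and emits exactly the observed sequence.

0,1,0,0,0,3,3,4,3,3,4,3,3,4,3,4,3,4,2,0,3,4,2,4,3,3,3

  [0] x  {0,1,2}  => 0  start
  [1] x  {0,1,2}  => 1  0->1 ok
  [2] x  {0,1,2}  => 0  1->0 ok
  [3] x  {0,1,2}  => 0  0->0 ok
  [4] x  {0,1,2}  => 0  0->0 ok
  [5] y  {3,4}  => 3  0->3 ok
  [6] y  {3,4}  => 3  3->3 ok
  [7] y  {3,4}  => 4  3->4 ok
  [8] y  {3,4}  => 3  4->3 ok
  [9] y  {3,4}  => 3  3->3 ok
  [10] y  {3,4}  => 4  3->4 ok
  [11] y  {3,4}  => 3  4->3 ok
  [12] y  {3,4}  => 3  3->3 ok
  [13] y  {3,4}  => 4  3->4 ok
  [14] y  {3,4}  => 3  4->3 ok
  [15] y  {3,4}  => 4  3->4 ok
  [16] y  {3,4}  => 3  4->3 ok
  [17] y  {3,4}  => 4  3->4 ok
  [18] x  {0,1,2}  => 2  4->2 ok
  [19] x  {0,1,2}  => 0  2->0 ok
  [20] y  {3,4}  => 3  0->3 ok
  [21] y  {3,4}  => 4  3->4 ok
  [22] x  {0,1,2}  => 2  4->2 ok
  [23] y  {3,4}  => 4  2->4 ok
  [24] y  {3,4}  => 3  4->3 ok
  [25] y  {3,4}  => 3  3->3 ok
  [26] y  {3,4}  => 3  3->3 ok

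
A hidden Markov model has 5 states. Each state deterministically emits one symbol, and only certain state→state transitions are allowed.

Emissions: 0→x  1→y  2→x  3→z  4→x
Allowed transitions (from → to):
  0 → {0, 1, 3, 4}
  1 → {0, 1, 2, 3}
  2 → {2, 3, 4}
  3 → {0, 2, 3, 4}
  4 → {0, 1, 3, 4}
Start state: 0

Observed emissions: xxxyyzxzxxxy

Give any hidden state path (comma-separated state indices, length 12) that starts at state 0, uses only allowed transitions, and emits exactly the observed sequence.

  [0] x  {0,2,4}  => 0  start
  [1] x  {0,2,4}  => 4  0->4 ok
  [2] x  {0,2,4}  => 4  4->4 ok
  [3] y  {1}  => 1  4->1 ok
  [4] y  {1}  => 1  1->1 ok
  [5] z  {3}  => 3  1->3 ok
  [6] x  {0,2,4}  => 4  3->4 ok
  [7] z  {3}  => 3  4->3 ok
  [8] x  {0,2,4}  => 2  3->2 ok
  [9] x  {0,2,4}  => 4  2->4 ok
  [10] x  {0,2,4}  => 0  4->0 ok
  [11] y  {1}  => 1  0->1 ok

0,4,4,1,1,3,4,3,2,4,0,1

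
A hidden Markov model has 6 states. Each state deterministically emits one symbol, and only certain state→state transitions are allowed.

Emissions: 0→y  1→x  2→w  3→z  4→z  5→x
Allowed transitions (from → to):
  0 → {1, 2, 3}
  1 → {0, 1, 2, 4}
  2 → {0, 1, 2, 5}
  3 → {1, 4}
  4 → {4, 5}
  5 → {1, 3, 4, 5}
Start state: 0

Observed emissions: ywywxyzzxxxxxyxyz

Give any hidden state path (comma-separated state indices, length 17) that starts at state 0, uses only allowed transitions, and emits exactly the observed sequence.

0,2,0,2,1,0,3,4,5,5,5,5,1,0,1,0,3

  0: obs=y cand={0} pick 0 [start]
  1: obs=w cand={2} pick 2 [0->2 ok]
  2: obs=y cand={0} pick 0 [2->0 ok]
  3: obs=w cand={2} pick 2 [0->2 ok]
  4: obs=x cand={1,5} pick 1 [2->1 ok]
  5: obs=y cand={0} pick 0 [1->0 ok]
  6: obs=z cand={3,4} pick 3 [0->3 ok]
  7: obs=z cand={3,4} pick 4 [3->4 ok]
  8: obs=x cand={1,5} pick 5 [4->5 ok]
  9: obs=x cand={1,5} pick 5 [5->5 ok]
  10: obs=x cand={1,5} pick 5 [5->5 ok]
  11: obs=x cand={1,5} pick 5 [5->5 ok]
  12: obs=x cand={1,5} pick 1 [5->1 ok]
  13: obs=y cand={0} pick 0 [1->0 ok]
  14: obs=x cand={1,5} pick 1 [0->1 ok]
  15: obs=y cand={0} pick 0 [1->0 ok]
  16: obs=z cand={3,4} pick 3 [0->3 ok]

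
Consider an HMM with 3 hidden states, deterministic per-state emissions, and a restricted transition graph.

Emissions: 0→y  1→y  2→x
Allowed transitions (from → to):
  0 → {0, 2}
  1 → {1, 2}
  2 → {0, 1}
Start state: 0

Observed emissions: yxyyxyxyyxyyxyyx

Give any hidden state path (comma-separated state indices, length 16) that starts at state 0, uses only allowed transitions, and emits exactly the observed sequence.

  [0] y  {0,1}  => 0  start
  [1] x  {2}  => 2  0->2 ok
  [2] y  {0,1}  => 1  2->1 ok
  [3] y  {0,1}  => 1  1->1 ok
  [4] x  {2}  => 2  1->2 ok
  [5] y  {0,1}  => 1  2->1 ok
  [6] x  {2}  => 2  1->2 ok
  [7] y  {0,1}  => 1  2->1 ok
  [8] y  {0,1}  => 1  1->1 ok
  [9] x  {2}  => 2  1->2 ok
  [10] y  {0,1}  => 0  2->0 ok
  [11] y  {0,1}  => 0  0->0 ok
  [12] x  {2}  => 2  0->2 ok
  [13] y  {0,1}  => 0  2->0 ok
  [14] y  {0,1}  => 0  0->0 ok
  [15] x  {2}  => 2  0->2 ok

0,2,1,1,2,1,2,1,1,2,0,0,2,0,0,2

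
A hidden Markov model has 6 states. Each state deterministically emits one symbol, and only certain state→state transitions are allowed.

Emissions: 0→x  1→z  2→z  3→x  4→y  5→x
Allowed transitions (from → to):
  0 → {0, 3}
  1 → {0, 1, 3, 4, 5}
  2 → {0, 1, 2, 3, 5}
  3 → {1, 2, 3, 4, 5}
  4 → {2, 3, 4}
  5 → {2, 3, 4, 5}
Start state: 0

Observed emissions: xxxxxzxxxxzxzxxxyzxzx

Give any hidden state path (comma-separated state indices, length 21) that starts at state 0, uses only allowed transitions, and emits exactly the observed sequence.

0,0,0,0,3,2,5,5,5,3,2,3,1,5,3,3,4,2,3,2,5

  pos 0: x in {0,3,5}, choose 0; start
  pos 1: x in {0,3,5}, choose 0; 0->0 ok
  pos 2: x in {0,3,5}, choose 0; 0->0 ok
  pos 3: x in {0,3,5}, choose 0; 0->0 ok
  pos 4: x in {0,3,5}, choose 3; 0->3 ok
  pos 5: z in {1,2}, choose 2; 3->2 ok
  pos 6: x in {0,3,5}, choose 5; 2->5 ok
  pos 7: x in {0,3,5}, choose 5; 5->5 ok
  pos 8: x in {0,3,5}, choose 5; 5->5 ok
  pos 9: x in {0,3,5}, choose 3; 5->3 ok
  pos 10: z in {1,2}, choose 2; 3->2 ok
  pos 11: x in {0,3,5}, choose 3; 2->3 ok
  pos 12: z in {1,2}, choose 1; 3->1 ok
  pos 13: x in {0,3,5}, choose 5; 1->5 ok
  pos 14: x in {0,3,5}, choose 3; 5->3 ok
  pos 15: x in {0,3,5}, choose 3; 3->3 ok
  pos 16: y in {4}, choose 4; 3->4 ok
  pos 17: z in {1,2}, choose 2; 4->2 ok
  pos 18: x in {0,3,5}, choose 3; 2->3 ok
  pos 19: z in {1,2}, choose 2; 3->2 ok
  pos 20: x in {0,3,5}, choose 5; 2->5 ok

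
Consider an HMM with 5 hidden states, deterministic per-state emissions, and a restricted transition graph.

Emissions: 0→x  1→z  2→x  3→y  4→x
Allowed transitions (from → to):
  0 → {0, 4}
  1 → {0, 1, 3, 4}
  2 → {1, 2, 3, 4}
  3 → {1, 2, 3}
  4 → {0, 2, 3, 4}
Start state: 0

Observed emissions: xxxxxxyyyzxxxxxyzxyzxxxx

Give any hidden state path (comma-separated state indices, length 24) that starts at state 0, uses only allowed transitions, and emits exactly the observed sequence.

  pos 0: x in {0,2,4}, choose 0; start
  pos 1: x in {0,2,4}, choose 0; 0->0 ok
  pos 2: x in {0,2,4}, choose 0; 0->0 ok
  pos 3: x in {0,2,4}, choose 0; 0->0 ok
  pos 4: x in {0,2,4}, choose 0; 0->0 ok
  pos 5: x in {0,2,4}, choose 4; 0->4 ok
  pos 6: y in {3}, choose 3; 4->3 ok
  pos 7: y in {3}, choose 3; 3->3 ok
  pos 8: y in {3}, choose 3; 3->3 ok
  pos 9: z in {1}, choose 1; 3->1 ok
  pos 10: x in {0,2,4}, choose 0; 1->0 ok
  pos 11: x in {0,2,4}, choose 0; 0->0 ok
  pos 12: x in {0,2,4}, choose 0; 0->0 ok
  pos 13: x in {0,2,4}, choose 0; 0->0 ok
  pos 14: x in {0,2,4}, choose 4; 0->4 ok
  pos 15: y in {3}, choose 3; 4->3 ok
  pos 16: z in {1}, choose 1; 3->1 ok
  pos 17: x in {0,2,4}, choose 4; 1->4 ok
  pos 18: y in {3}, choose 3; 4->3 ok
  pos 19: z in {1}, choose 1; 3->1 ok
  pos 20: x in {0,2,4}, choose 4; 1->4 ok
  pos 21: x in {0,2,4}, choose 0; 4->0 ok
  pos 22: x in {0,2,4}, choose 4; 0->4 ok
  pos 23: x in {0,2,4}, choose 4; 4->4 ok

0,0,0,0,0,4,3,3,3,1,0,0,0,0,4,3,1,4,3,1,4,0,4,4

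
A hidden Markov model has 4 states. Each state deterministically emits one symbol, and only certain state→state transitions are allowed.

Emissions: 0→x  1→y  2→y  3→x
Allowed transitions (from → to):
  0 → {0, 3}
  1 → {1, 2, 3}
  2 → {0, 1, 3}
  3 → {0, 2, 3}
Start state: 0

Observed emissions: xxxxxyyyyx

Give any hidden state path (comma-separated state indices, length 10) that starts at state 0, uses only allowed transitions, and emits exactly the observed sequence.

0,3,3,0,3,2,1,2,1,3

  t0 'x' -> {0,3}, take 0 (start)
  t1 'x' -> {0,3}, take 3 (0->3 ok)
  t2 'x' -> {0,3}, take 3 (3->3 ok)
  t3 'x' -> {0,3}, take 0 (3->0 ok)
  t4 'x' -> {0,3}, take 3 (0->3 ok)
  t5 'y' -> {1,2}, take 2 (3->2 ok)
  t6 'y' -> {1,2}, take 1 (2->1 ok)
  t7 'y' -> {1,2}, take 2 (1->2 ok)
  t8 'y' -> {1,2}, take 1 (2->1 ok)
  t9 'x' -> {0,3}, take 3 (1->3 ok)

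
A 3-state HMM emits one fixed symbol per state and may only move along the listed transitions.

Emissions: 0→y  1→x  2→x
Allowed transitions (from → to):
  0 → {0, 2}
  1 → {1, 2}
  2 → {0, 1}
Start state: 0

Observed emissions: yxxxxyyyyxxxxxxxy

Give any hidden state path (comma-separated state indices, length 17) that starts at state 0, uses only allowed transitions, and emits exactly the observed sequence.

0,2,1,1,2,0,0,0,0,2,1,2,1,2,1,2,0

  [0] y  {0}  => 0  start
  [1] x  {1,2}  => 2  0->2 ok
  [2] x  {1,2}  => 1  2->1 ok
  [3] x  {1,2}  => 1  1->1 ok
  [4] x  {1,2}  => 2  1->2 ok
  [5] y  {0}  => 0  2->0 ok
  [6] y  {0}  => 0  0->0 ok
  [7] y  {0}  => 0  0->0 ok
  [8] y  {0}  => 0  0->0 ok
  [9] x  {1,2}  => 2  0->2 ok
  [10] x  {1,2}  => 1  2->1 ok
  [11] x  {1,2}  => 2  1->2 ok
  [12] x  {1,2}  => 1  2->1 ok
  [13] x  {1,2}  => 2  1->2 ok
  [14] x  {1,2}  => 1  2->1 ok
  [15] x  {1,2}  => 2  1->2 ok
  [16] y  {0}  => 0  2->0 ok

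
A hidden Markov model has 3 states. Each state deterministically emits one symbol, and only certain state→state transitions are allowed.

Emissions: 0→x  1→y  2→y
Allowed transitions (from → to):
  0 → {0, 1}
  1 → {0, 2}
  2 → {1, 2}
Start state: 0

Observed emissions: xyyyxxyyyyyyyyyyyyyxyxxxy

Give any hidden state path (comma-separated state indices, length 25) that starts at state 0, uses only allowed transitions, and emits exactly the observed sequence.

0,1,2,1,0,0,1,2,2,2,1,2,2,1,2,2,2,2,1,0,1,0,0,0,1

  t0 'x' -> {0}, take 0 (start)
  t1 'y' -> {1,2}, take 1 (0->1 ok)
  t2 'y' -> {1,2}, take 2 (1->2 ok)
  t3 'y' -> {1,2}, take 1 (2->1 ok)
  t4 'x' -> {0}, take 0 (1->0 ok)
  t5 'x' -> {0}, take 0 (0->0 ok)
  t6 'y' -> {1,2}, take 1 (0->1 ok)
  t7 'y' -> {1,2}, take 2 (1->2 ok)
  t8 'y' -> {1,2}, take 2 (2->2 ok)
  t9 'y' -> {1,2}, take 2 (2->2 ok)
  t10 'y' -> {1,2}, take 1 (2->1 ok)
  t11 'y' -> {1,2}, take 2 (1->2 ok)
  t12 'y' -> {1,2}, take 2 (2->2 ok)
  t13 'y' -> {1,2}, take 1 (2->1 ok)
  t14 'y' -> {1,2}, take 2 (1->2 ok)
  t15 'y' -> {1,2}, take 2 (2->2 ok)
  t16 'y' -> {1,2}, take 2 (2->2 ok)
  t17 'y' -> {1,2}, take 2 (2->2 ok)
  t18 'y' -> {1,2}, take 1 (2->1 ok)
  t19 'x' -> {0}, take 0 (1->0 ok)
  t20 'y' -> {1,2}, take 1 (0->1 ok)
  t21 'x' -> {0}, take 0 (1->0 ok)
  t22 'x' -> {0}, take 0 (0->0 ok)
  t23 'x' -> {0}, take 0 (0->0 ok)
  t24 'y' -> {1,2}, take 1 (0->1 ok)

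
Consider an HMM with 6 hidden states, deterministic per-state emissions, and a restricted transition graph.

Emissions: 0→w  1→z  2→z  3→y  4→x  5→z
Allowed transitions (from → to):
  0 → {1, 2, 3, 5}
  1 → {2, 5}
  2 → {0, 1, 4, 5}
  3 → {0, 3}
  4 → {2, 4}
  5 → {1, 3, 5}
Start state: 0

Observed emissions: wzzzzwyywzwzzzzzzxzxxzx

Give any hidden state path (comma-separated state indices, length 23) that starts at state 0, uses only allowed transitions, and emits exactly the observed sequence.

  pos 0: w in {0}, choose 0; start
  pos 1: z in {1,2,5}, choose 2; 0->2 ok
  pos 2: z in {1,2,5}, choose 5; 2->5 ok
  pos 3: z in {1,2,5}, choose 1; 5->1 ok
  pos 4: z in {1,2,5}, choose 2; 1->2 ok
  pos 5: w in {0}, choose 0; 2->0 ok
  pos 6: y in {3}, choose 3; 0->3 ok
  pos 7: y in {3}, choose 3; 3->3 ok
  pos 8: w in {0}, choose 0; 3->0 ok
  pos 9: z in {1,2,5}, choose 2; 0->2 ok
  pos 10: w in {0}, choose 0; 2->0 ok
  pos 11: z in {1,2,5}, choose 5; 0->5 ok
  pos 12: z in {1,2,5}, choose 5; 5->5 ok
  pos 13: z in {1,2,5}, choose 5; 5->5 ok
  pos 14: z in {1,2,5}, choose 5; 5->5 ok
  pos 15: z in {1,2,5}, choose 1; 5->1 ok
  pos 16: z in {1,2,5}, choose 2; 1->2 ok
  pos 17: x in {4}, choose 4; 2->4 ok
  pos 18: z in {1,2,5}, choose 2; 4->2 ok
  pos 19: x in {4}, choose 4; 2->4 ok
  pos 20: x in {4}, choose 4; 4->4 ok
  pos 21: z in {1,2,5}, choose 2; 4->2 ok
  pos 22: x in {4}, choose 4; 2->4 ok

0,2,5,1,2,0,3,3,0,2,0,5,5,5,5,1,2,4,2,4,4,2,4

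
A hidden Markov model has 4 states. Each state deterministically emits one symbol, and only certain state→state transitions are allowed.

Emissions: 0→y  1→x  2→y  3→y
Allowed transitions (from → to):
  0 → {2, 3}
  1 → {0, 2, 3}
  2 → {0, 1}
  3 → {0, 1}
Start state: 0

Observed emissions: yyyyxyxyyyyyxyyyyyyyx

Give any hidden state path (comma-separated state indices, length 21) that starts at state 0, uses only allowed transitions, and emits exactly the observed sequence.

0,2,0,2,1,2,1,2,0,3,0,2,1,3,0,3,0,3,0,3,1

  t0 'y' -> {0,2,3}, take 0 (start)
  t1 'y' -> {0,2,3}, take 2 (0->2 ok)
  t2 'y' -> {0,2,3}, take 0 (2->0 ok)
  t3 'y' -> {0,2,3}, take 2 (0->2 ok)
  t4 'x' -> {1}, take 1 (2->1 ok)
  t5 'y' -> {0,2,3}, take 2 (1->2 ok)
  t6 'x' -> {1}, take 1 (2->1 ok)
  t7 'y' -> {0,2,3}, take 2 (1->2 ok)
  t8 'y' -> {0,2,3}, take 0 (2->0 ok)
  t9 'y' -> {0,2,3}, take 3 (0->3 ok)
  t10 'y' -> {0,2,3}, take 0 (3->0 ok)
  t11 'y' -> {0,2,3}, take 2 (0->2 ok)
  t12 'x' -> {1}, take 1 (2->1 ok)
  t13 'y' -> {0,2,3}, take 3 (1->3 ok)
  t14 'y' -> {0,2,3}, take 0 (3->0 ok)
  t15 'y' -> {0,2,3}, take 3 (0->3 ok)
  t16 'y' -> {0,2,3}, take 0 (3->0 ok)
  t17 'y' -> {0,2,3}, take 3 (0->3 ok)
  t18 'y' -> {0,2,3}, take 0 (3->0 ok)
  t19 'y' -> {0,2,3}, take 3 (0->3 ok)
  t20 'x' -> {1}, take 1 (3->1 ok)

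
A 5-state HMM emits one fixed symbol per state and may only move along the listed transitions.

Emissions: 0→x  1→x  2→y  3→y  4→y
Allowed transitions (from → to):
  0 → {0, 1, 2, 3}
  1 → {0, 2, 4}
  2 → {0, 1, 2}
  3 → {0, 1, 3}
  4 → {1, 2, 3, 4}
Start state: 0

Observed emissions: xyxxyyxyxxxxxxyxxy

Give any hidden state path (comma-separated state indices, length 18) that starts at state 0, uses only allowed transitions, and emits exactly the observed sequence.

  [0] x  {0,1}  => 0  start
  [1] y  {2,3,4}  => 3  0->3 ok
  [2] x  {0,1}  => 1  3->1 ok
  [3] x  {0,1}  => 0  1->0 ok
  [4] y  {2,3,4}  => 2  0->2 ok
  [5] y  {2,3,4}  => 2  2->2 ok
  [6] x  {0,1}  => 1  2->1 ok
  [7] y  {2,3,4}  => 2  1->2 ok
  [8] x  {0,1}  => 0  2->0 ok
  [9] x  {0,1}  => 0  0->0 ok
  [10] x  {0,1}  => 0  0->0 ok
  [11] x  {0,1}  => 0  0->0 ok
  [12] x  {0,1}  => 1  0->1 ok
  [13] x  {0,1}  => 0  1->0 ok
  [14] y  {2,3,4}  => 3  0->3 ok
  [15] x  {0,1}  => 1  3->1 ok
  [16] x  {0,1}  => 0  1->0 ok
  [17] y  {2,3,4}  => 3  0->3 ok

0,3,1,0,2,2,1,2,0,0,0,0,1,0,3,1,0,3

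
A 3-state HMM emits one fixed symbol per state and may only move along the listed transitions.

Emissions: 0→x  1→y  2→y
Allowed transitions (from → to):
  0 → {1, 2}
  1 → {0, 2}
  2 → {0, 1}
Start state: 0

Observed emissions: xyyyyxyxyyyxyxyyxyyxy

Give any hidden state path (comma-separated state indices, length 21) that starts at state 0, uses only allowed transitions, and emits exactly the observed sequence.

0,1,2,1,2,0,1,0,1,2,1,0,1,0,1,2,0,2,1,0,1

  t0 'x' -> {0}, take 0 (start)
  t1 'y' -> {1,2}, take 1 (0->1 ok)
  t2 'y' -> {1,2}, take 2 (1->2 ok)
  t3 'y' -> {1,2}, take 1 (2->1 ok)
  t4 'y' -> {1,2}, take 2 (1->2 ok)
  t5 'x' -> {0}, take 0 (2->0 ok)
  t6 'y' -> {1,2}, take 1 (0->1 ok)
  t7 'x' -> {0}, take 0 (1->0 ok)
  t8 'y' -> {1,2}, take 1 (0->1 ok)
  t9 'y' -> {1,2}, take 2 (1->2 ok)
  t10 'y' -> {1,2}, take 1 (2->1 ok)
  t11 'x' -> {0}, take 0 (1->0 ok)
  t12 'y' -> {1,2}, take 1 (0->1 ok)
  t13 'x' -> {0}, take 0 (1->0 ok)
  t14 'y' -> {1,2}, take 1 (0->1 ok)
  t15 'y' -> {1,2}, take 2 (1->2 ok)
  t16 'x' -> {0}, take 0 (2->0 ok)
  t17 'y' -> {1,2}, take 2 (0->2 ok)
  t18 'y' -> {1,2}, take 1 (2->1 ok)
  t19 'x' -> {0}, take 0 (1->0 ok)
  t20 'y' -> {1,2}, take 1 (0->1 ok)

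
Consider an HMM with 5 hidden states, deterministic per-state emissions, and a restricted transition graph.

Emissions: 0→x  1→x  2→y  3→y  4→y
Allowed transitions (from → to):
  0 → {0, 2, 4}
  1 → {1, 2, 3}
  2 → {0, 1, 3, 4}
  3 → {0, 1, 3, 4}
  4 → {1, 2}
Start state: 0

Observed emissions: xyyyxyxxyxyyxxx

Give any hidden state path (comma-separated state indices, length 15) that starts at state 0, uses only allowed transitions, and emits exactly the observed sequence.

  t0 'x' -> {0,1}, take 0 (start)
  t1 'y' -> {2,3,4}, take 4 (0->4 ok)
  t2 'y' -> {2,3,4}, take 2 (4->2 ok)
  t3 'y' -> {2,3,4}, take 3 (2->3 ok)
  t4 'x' -> {0,1}, take 0 (3->0 ok)
  t5 'y' -> {2,3,4}, take 2 (0->2 ok)
  t6 'x' -> {0,1}, take 0 (2->0 ok)
  t7 'x' -> {0,1}, take 0 (0->0 ok)
  t8 'y' -> {2,3,4}, take 4 (0->4 ok)
  t9 'x' -> {0,1}, take 1 (4->1 ok)
  t10 'y' -> {2,3,4}, take 3 (1->3 ok)
  t11 'y' -> {2,3,4}, take 3 (3->3 ok)
  t12 'x' -> {0,1}, take 1 (3->1 ok)
  t13 'x' -> {0,1}, take 1 (1->1 ok)
  t14 'x' -> {0,1}, take 1 (1->1 ok)

0,4,2,3,0,2,0,0,4,1,3,3,1,1,1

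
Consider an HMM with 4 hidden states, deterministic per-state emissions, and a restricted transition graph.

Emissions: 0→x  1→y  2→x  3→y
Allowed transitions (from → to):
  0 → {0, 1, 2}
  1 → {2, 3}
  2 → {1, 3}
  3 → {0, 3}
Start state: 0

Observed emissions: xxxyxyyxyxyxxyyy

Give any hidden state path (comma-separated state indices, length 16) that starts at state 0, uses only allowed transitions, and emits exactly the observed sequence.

  t0 'x' -> {0,2}, take 0 (start)
  t1 'x' -> {0,2}, take 0 (0->0 ok)
  t2 'x' -> {0,2}, take 2 (0->2 ok)
  t3 'y' -> {1,3}, take 1 (2->1 ok)
  t4 'x' -> {0,2}, take 2 (1->2 ok)
  t5 'y' -> {1,3}, take 3 (2->3 ok)
  t6 'y' -> {1,3}, take 3 (3->3 ok)
  t7 'x' -> {0,2}, take 0 (3->0 ok)
  t8 'y' -> {1,3}, take 1 (0->1 ok)
  t9 'x' -> {0,2}, take 2 (1->2 ok)
  t10 'y' -> {1,3}, take 3 (2->3 ok)
  t11 'x' -> {0,2}, take 0 (3->0 ok)
  t12 'x' -> {0,2}, take 2 (0->2 ok)
  t13 'y' -> {1,3}, take 1 (2->1 ok)
  t14 'y' -> {1,3}, take 3 (1->3 ok)
  t15 'y' -> {1,3}, take 3 (3->3 ok)

0,0,2,1,2,3,3,0,1,2,3,0,2,1,3,3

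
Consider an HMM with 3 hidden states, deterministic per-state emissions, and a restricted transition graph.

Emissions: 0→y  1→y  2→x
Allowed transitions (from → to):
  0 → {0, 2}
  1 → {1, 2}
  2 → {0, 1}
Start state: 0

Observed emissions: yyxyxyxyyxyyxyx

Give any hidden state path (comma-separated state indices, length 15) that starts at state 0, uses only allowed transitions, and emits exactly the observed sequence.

  0: obs=y cand={0,1} pick 0 [start]
  1: obs=y cand={0,1} pick 0 [0->0 ok]
  2: obs=x cand={2} pick 2 [0->2 ok]
  3: obs=y cand={0,1} pick 0 [2->0 ok]
  4: obs=x cand={2} pick 2 [0->2 ok]
  5: obs=y cand={0,1} pick 0 [2->0 ok]
  6: obs=x cand={2} pick 2 [0->2 ok]
  7: obs=y cand={0,1} pick 0 [2->0 ok]
  8: obs=y cand={0,1} pick 0 [0->0 ok]
  9: obs=x cand={2} pick 2 [0->2 ok]
  10: obs=y cand={0,1} pick 1 [2->1 ok]
  11: obs=y cand={0,1} pick 1 [1->1 ok]
  12: obs=x cand={2} pick 2 [1->2 ok]
  13: obs=y cand={0,1} pick 0 [2->0 ok]
  14: obs=x cand={2} pick 2 [0->2 ok]

0,0,2,0,2,0,2,0,0,2,1,1,2,0,2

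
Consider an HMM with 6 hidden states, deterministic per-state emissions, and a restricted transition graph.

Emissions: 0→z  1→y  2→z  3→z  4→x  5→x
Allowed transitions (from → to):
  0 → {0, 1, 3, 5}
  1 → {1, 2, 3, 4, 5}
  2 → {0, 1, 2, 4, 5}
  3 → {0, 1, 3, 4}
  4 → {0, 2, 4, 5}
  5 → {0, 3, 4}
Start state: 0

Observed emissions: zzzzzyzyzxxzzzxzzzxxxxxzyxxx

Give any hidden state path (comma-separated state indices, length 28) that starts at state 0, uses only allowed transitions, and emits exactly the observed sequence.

  [0] z  {0,2,3}  => 0  start
  [1] z  {0,2,3}  => 3  0->3 ok
  [2] z  {0,2,3}  => 3  3->3 ok
  [3] z  {0,2,3}  => 3  3->3 ok
  [4] z  {0,2,3}  => 0  3->0 ok
  [5] y  {1}  => 1  0->1 ok
  [6] z  {0,2,3}  => 3  1->3 ok
  [7] y  {1}  => 1  3->1 ok
  [8] z  {0,2,3}  => 2  1->2 ok
  [9] x  {4,5}  => 4  2->4 ok
  [10] x  {4,5}  => 5  4->5 ok
  [11] z  {0,2,3}  => 0  5->0 ok
  [12] z  {0,2,3}  => 3  0->3 ok
  [13] z  {0,2,3}  => 3  3->3 ok
  [14] x  {4,5}  => 4  3->4 ok
  [15] z  {0,2,3}  => 2  4->2 ok
  [16] z  {0,2,3}  => 2  2->2 ok
  [17] z  {0,2,3}  => 2  2->2 ok
  [18] x  {4,5}  => 5  2->5 ok
  [19] x  {4,5}  => 4  5->4 ok
  [20] x  {4,5}  => 5  4->5 ok
  [21] x  {4,5}  => 4  5->4 ok
  [22] x  {4,5}  => 5  4->5 ok
  [23] z  {0,2,3}  => 0  5->0 ok
  [24] y  {1}  => 1  0->1 ok
  [25] x  {4,5}  => 4  1->4 ok
  [26] x  {4,5}  => 5  4->5 ok
  [27] x  {4,5}  => 4  5->4 ok

0,3,3,3,0,1,3,1,2,4,5,0,3,3,4,2,2,2,5,4,5,4,5,0,1,4,5,4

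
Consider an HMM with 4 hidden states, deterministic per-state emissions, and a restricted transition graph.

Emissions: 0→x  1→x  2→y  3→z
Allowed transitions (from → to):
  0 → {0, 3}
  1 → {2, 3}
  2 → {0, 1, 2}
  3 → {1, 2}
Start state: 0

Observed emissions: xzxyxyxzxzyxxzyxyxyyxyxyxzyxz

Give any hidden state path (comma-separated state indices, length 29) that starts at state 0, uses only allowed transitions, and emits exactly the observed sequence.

0,3,1,2,1,2,1,3,1,3,2,0,0,3,2,1,2,1,2,2,1,2,1,2,0,3,2,0,3

  0: obs=x cand={0,1} pick 0 [start]
  1: obs=z cand={3} pick 3 [0->3 ok]
  2: obs=x cand={0,1} pick 1 [3->1 ok]
  3: obs=y cand={2} pick 2 [1->2 ok]
  4: obs=x cand={0,1} pick 1 [2->1 ok]
  5: obs=y cand={2} pick 2 [1->2 ok]
  6: obs=x cand={0,1} pick 1 [2->1 ok]
  7: obs=z cand={3} pick 3 [1->3 ok]
  8: obs=x cand={0,1} pick 1 [3->1 ok]
  9: obs=z cand={3} pick 3 [1->3 ok]
  10: obs=y cand={2} pick 2 [3->2 ok]
  11: obs=x cand={0,1} pick 0 [2->0 ok]
  12: obs=x cand={0,1} pick 0 [0->0 ok]
  13: obs=z cand={3} pick 3 [0->3 ok]
  14: obs=y cand={2} pick 2 [3->2 ok]
  15: obs=x cand={0,1} pick 1 [2->1 ok]
  16: obs=y cand={2} pick 2 [1->2 ok]
  17: obs=x cand={0,1} pick 1 [2->1 ok]
  18: obs=y cand={2} pick 2 [1->2 ok]
  19: obs=y cand={2} pick 2 [2->2 ok]
  20: obs=x cand={0,1} pick 1 [2->1 ok]
  21: obs=y cand={2} pick 2 [1->2 ok]
  22: obs=x cand={0,1} pick 1 [2->1 ok]
  23: obs=y cand={2} pick 2 [1->2 ok]
  24: obs=x cand={0,1} pick 0 [2->0 ok]
  25: obs=z cand={3} pick 3 [0->3 ok]
  26: obs=y cand={2} pick 2 [3->2 ok]
  27: obs=x cand={0,1} pick 0 [2->0 ok]
  28: obs=z cand={3} pick 3 [0->3 ok]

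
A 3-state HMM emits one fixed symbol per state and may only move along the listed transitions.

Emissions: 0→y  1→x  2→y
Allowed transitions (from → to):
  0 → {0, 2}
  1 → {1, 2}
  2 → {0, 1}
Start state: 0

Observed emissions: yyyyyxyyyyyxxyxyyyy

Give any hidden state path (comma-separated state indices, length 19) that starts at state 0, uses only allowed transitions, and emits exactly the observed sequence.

  t0 'y' -> {0,2}, take 0 (start)
  t1 'y' -> {0,2}, take 0 (0->0 ok)
  t2 'y' -> {0,2}, take 2 (0->2 ok)
  t3 'y' -> {0,2}, take 0 (2->0 ok)
  t4 'y' -> {0,2}, take 2 (0->2 ok)
  t5 'x' -> {1}, take 1 (2->1 ok)
  t6 'y' -> {0,2}, take 2 (1->2 ok)
  t7 'y' -> {0,2}, take 0 (2->0 ok)
  t8 'y' -> {0,2}, take 2 (0->2 ok)
  t9 'y' -> {0,2}, take 0 (2->0 ok)
  t10 'y' -> {0,2}, take 2 (0->2 ok)
  t11 'x' -> {1}, take 1 (2->1 ok)
  t12 'x' -> {1}, take 1 (1->1 ok)
  t13 'y' -> {0,2}, take 2 (1->2 ok)
  t14 'x' -> {1}, take 1 (2->1 ok)
  t15 'y' -> {0,2}, take 2 (1->2 ok)
  t16 'y' -> {0,2}, take 0 (2->0 ok)
  t17 'y' -> {0,2}, take 0 (0->0 ok)
  t18 'y' -> {0,2}, take 0 (0->0 ok)

0,0,2,0,2,1,2,0,2,0,2,1,1,2,1,2,0,0,0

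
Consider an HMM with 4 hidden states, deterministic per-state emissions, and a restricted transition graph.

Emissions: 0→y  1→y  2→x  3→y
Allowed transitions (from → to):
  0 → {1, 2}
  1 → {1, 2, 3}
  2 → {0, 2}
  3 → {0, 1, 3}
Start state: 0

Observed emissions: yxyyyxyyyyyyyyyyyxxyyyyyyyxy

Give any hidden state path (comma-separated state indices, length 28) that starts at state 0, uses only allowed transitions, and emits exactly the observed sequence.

0,2,0,1,1,2,0,1,1,1,3,1,3,1,1,3,0,2,2,0,1,1,3,1,3,0,2,0

  t0 'y' -> {0,1,3}, take 0 (start)
  t1 'x' -> {2}, take 2 (0->2 ok)
  t2 'y' -> {0,1,3}, take 0 (2->0 ok)
  t3 'y' -> {0,1,3}, take 1 (0->1 ok)
  t4 'y' -> {0,1,3}, take 1 (1->1 ok)
  t5 'x' -> {2}, take 2 (1->2 ok)
  t6 'y' -> {0,1,3}, take 0 (2->0 ok)
  t7 'y' -> {0,1,3}, take 1 (0->1 ok)
  t8 'y' -> {0,1,3}, take 1 (1->1 ok)
  t9 'y' -> {0,1,3}, take 1 (1->1 ok)
  t10 'y' -> {0,1,3}, take 3 (1->3 ok)
  t11 'y' -> {0,1,3}, take 1 (3->1 ok)
  t12 'y' -> {0,1,3}, take 3 (1->3 ok)
  t13 'y' -> {0,1,3}, take 1 (3->1 ok)
  t14 'y' -> {0,1,3}, take 1 (1->1 ok)
  t15 'y' -> {0,1,3}, take 3 (1->3 ok)
  t16 'y' -> {0,1,3}, take 0 (3->0 ok)
  t17 'x' -> {2}, take 2 (0->2 ok)
  t18 'x' -> {2}, take 2 (2->2 ok)
  t19 'y' -> {0,1,3}, take 0 (2->0 ok)
  t20 'y' -> {0,1,3}, take 1 (0->1 ok)
  t21 'y' -> {0,1,3}, take 1 (1->1 ok)
  t22 'y' -> {0,1,3}, take 3 (1->3 ok)
  t23 'y' -> {0,1,3}, take 1 (3->1 ok)
  t24 'y' -> {0,1,3}, take 3 (1->3 ok)
  t25 'y' -> {0,1,3}, take 0 (3->0 ok)
  t26 'x' -> {2}, take 2 (0->2 ok)
  t27 'y' -> {0,1,3}, take 0 (2->0 ok)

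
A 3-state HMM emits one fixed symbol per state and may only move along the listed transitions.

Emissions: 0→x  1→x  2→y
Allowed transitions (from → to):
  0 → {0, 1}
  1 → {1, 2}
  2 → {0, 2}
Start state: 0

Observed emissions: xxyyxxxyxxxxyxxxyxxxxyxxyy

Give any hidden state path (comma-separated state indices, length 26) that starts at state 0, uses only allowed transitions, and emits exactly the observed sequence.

0,1,2,2,0,1,1,2,0,0,0,1,2,0,0,1,2,0,0,0,1,2,0,1,2,2

  t0 'x' -> {0,1}, take 0 (start)
  t1 'x' -> {0,1}, take 1 (0->1 ok)
  t2 'y' -> {2}, take 2 (1->2 ok)
  t3 'y' -> {2}, take 2 (2->2 ok)
  t4 'x' -> {0,1}, take 0 (2->0 ok)
  t5 'x' -> {0,1}, take 1 (0->1 ok)
  t6 'x' -> {0,1}, take 1 (1->1 ok)
  t7 'y' -> {2}, take 2 (1->2 ok)
  t8 'x' -> {0,1}, take 0 (2->0 ok)
  t9 'x' -> {0,1}, take 0 (0->0 ok)
  t10 'x' -> {0,1}, take 0 (0->0 ok)
  t11 'x' -> {0,1}, take 1 (0->1 ok)
  t12 'y' -> {2}, take 2 (1->2 ok)
  t13 'x' -> {0,1}, take 0 (2->0 ok)
  t14 'x' -> {0,1}, take 0 (0->0 ok)
  t15 'x' -> {0,1}, take 1 (0->1 ok)
  t16 'y' -> {2}, take 2 (1->2 ok)
  t17 'x' -> {0,1}, take 0 (2->0 ok)
  t18 'x' -> {0,1}, take 0 (0->0 ok)
  t19 'x' -> {0,1}, take 0 (0->0 ok)
  t20 'x' -> {0,1}, take 1 (0->1 ok)
  t21 'y' -> {2}, take 2 (1->2 ok)
  t22 'x' -> {0,1}, take 0 (2->0 ok)
  t23 'x' -> {0,1}, take 1 (0->1 ok)
  t24 'y' -> {2}, take 2 (1->2 ok)
  t25 'y' -> {2}, take 2 (2->2 ok)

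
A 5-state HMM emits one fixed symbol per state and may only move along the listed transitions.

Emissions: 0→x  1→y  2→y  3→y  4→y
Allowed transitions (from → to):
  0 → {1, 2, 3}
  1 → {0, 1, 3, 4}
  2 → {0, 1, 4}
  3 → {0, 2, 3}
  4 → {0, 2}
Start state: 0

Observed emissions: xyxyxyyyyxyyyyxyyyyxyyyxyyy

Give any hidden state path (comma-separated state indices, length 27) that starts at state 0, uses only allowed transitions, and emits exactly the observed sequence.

0,2,0,2,0,1,4,2,1,0,2,1,1,3,0,2,1,1,4,0,3,3,3,0,3,3,2

  pos 0: x in {0}, choose 0; start
  pos 1: y in {1,2,3,4}, choose 2; 0->2 ok
  pos 2: x in {0}, choose 0; 2->0 ok
  pos 3: y in {1,2,3,4}, choose 2; 0->2 ok
  pos 4: x in {0}, choose 0; 2->0 ok
  pos 5: y in {1,2,3,4}, choose 1; 0->1 ok
  pos 6: y in {1,2,3,4}, choose 4; 1->4 ok
  pos 7: y in {1,2,3,4}, choose 2; 4->2 ok
  pos 8: y in {1,2,3,4}, choose 1; 2->1 ok
  pos 9: x in {0}, choose 0; 1->0 ok
  pos 10: y in {1,2,3,4}, choose 2; 0->2 ok
  pos 11: y in {1,2,3,4}, choose 1; 2->1 ok
  pos 12: y in {1,2,3,4}, choose 1; 1->1 ok
  pos 13: y in {1,2,3,4}, choose 3; 1->3 ok
  pos 14: x in {0}, choose 0; 3->0 ok
  pos 15: y in {1,2,3,4}, choose 2; 0->2 ok
  pos 16: y in {1,2,3,4}, choose 1; 2->1 ok
  pos 17: y in {1,2,3,4}, choose 1; 1->1 ok
  pos 18: y in {1,2,3,4}, choose 4; 1->4 ok
  pos 19: x in {0}, choose 0; 4->0 ok
  pos 20: y in {1,2,3,4}, choose 3; 0->3 ok
  pos 21: y in {1,2,3,4}, choose 3; 3->3 ok
  pos 22: y in {1,2,3,4}, choose 3; 3->3 ok
  pos 23: x in {0}, choose 0; 3->0 ok
  pos 24: y in {1,2,3,4}, choose 3; 0->3 ok
  pos 25: y in {1,2,3,4}, choose 3; 3->3 ok
  pos 26: y in {1,2,3,4}, choose 2; 3->2 ok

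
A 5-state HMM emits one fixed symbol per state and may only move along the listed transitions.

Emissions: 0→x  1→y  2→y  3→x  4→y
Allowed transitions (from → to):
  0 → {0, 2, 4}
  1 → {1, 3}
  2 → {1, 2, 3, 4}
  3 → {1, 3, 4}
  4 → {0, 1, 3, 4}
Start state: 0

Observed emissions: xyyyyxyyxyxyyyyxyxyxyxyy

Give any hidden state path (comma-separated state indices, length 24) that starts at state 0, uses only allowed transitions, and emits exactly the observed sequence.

0,2,1,1,1,3,4,4,3,4,0,4,4,1,1,3,1,3,1,3,4,3,1,1

  [0] x  {0,3}  => 0  start
  [1] y  {1,2,4}  => 2  0->2 ok
  [2] y  {1,2,4}  => 1  2->1 ok
  [3] y  {1,2,4}  => 1  1->1 ok
  [4] y  {1,2,4}  => 1  1->1 ok
  [5] x  {0,3}  => 3  1->3 ok
  [6] y  {1,2,4}  => 4  3->4 ok
  [7] y  {1,2,4}  => 4  4->4 ok
  [8] x  {0,3}  => 3  4->3 ok
  [9] y  {1,2,4}  => 4  3->4 ok
  [10] x  {0,3}  => 0  4->0 ok
  [11] y  {1,2,4}  => 4  0->4 ok
  [12] y  {1,2,4}  => 4  4->4 ok
  [13] y  {1,2,4}  => 1  4->1 ok
  [14] y  {1,2,4}  => 1  1->1 ok
  [15] x  {0,3}  => 3  1->3 ok
  [16] y  {1,2,4}  => 1  3->1 ok
  [17] x  {0,3}  => 3  1->3 ok
  [18] y  {1,2,4}  => 1  3->1 ok
  [19] x  {0,3}  => 3  1->3 ok
  [20] y  {1,2,4}  => 4  3->4 ok
  [21] x  {0,3}  => 3  4->3 ok
  [22] y  {1,2,4}  => 1  3->1 ok
  [23] y  {1,2,4}  => 1  1->1 ok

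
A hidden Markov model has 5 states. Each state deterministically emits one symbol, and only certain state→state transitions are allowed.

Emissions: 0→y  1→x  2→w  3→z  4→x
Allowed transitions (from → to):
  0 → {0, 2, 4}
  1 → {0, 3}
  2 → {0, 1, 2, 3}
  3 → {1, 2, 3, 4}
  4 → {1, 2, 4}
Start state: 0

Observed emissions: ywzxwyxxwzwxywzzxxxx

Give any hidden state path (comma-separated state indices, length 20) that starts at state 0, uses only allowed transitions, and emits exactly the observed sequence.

0,2,3,4,2,0,4,4,2,3,2,1,0,2,3,3,4,4,4,1

  0: obs=y cand={0} pick 0 [start]
  1: obs=w cand={2} pick 2 [0->2 ok]
  2: obs=z cand={3} pick 3 [2->3 ok]
  3: obs=x cand={1,4} pick 4 [3->4 ok]
  4: obs=w cand={2} pick 2 [4->2 ok]
  5: obs=y cand={0} pick 0 [2->0 ok]
  6: obs=x cand={1,4} pick 4 [0->4 ok]
  7: obs=x cand={1,4} pick 4 [4->4 ok]
  8: obs=w cand={2} pick 2 [4->2 ok]
  9: obs=z cand={3} pick 3 [2->3 ok]
  10: obs=w cand={2} pick 2 [3->2 ok]
  11: obs=x cand={1,4} pick 1 [2->1 ok]
  12: obs=y cand={0} pick 0 [1->0 ok]
  13: obs=w cand={2} pick 2 [0->2 ok]
  14: obs=z cand={3} pick 3 [2->3 ok]
  15: obs=z cand={3} pick 3 [3->3 ok]
  16: obs=x cand={1,4} pick 4 [3->4 ok]
  17: obs=x cand={1,4} pick 4 [4->4 ok]
  18: obs=x cand={1,4} pick 4 [4->4 ok]
  19: obs=x cand={1,4} pick 1 [4->1 ok]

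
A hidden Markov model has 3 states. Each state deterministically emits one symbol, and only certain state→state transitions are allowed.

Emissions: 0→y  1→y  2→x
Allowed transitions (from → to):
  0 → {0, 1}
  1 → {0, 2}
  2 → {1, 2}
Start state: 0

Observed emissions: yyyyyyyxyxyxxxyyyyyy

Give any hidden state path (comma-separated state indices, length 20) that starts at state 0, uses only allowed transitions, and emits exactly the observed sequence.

0,1,0,1,0,0,1,2,1,2,1,2,2,2,1,0,0,0,1,0

  t0 'y' -> {0,1}, take 0 (start)
  t1 'y' -> {0,1}, take 1 (0->1 ok)
  t2 'y' -> {0,1}, take 0 (1->0 ok)
  t3 'y' -> {0,1}, take 1 (0->1 ok)
  t4 'y' -> {0,1}, take 0 (1->0 ok)
  t5 'y' -> {0,1}, take 0 (0->0 ok)
  t6 'y' -> {0,1}, take 1 (0->1 ok)
  t7 'x' -> {2}, take 2 (1->2 ok)
  t8 'y' -> {0,1}, take 1 (2->1 ok)
  t9 'x' -> {2}, take 2 (1->2 ok)
  t10 'y' -> {0,1}, take 1 (2->1 ok)
  t11 'x' -> {2}, take 2 (1->2 ok)
  t12 'x' -> {2}, take 2 (2->2 ok)
  t13 'x' -> {2}, take 2 (2->2 ok)
  t14 'y' -> {0,1}, take 1 (2->1 ok)
  t15 'y' -> {0,1}, take 0 (1->0 ok)
  t16 'y' -> {0,1}, take 0 (0->0 ok)
  t17 'y' -> {0,1}, take 0 (0->0 ok)
  t18 'y' -> {0,1}, take 1 (0->1 ok)
  t19 'y' -> {0,1}, take 0 (1->0 ok)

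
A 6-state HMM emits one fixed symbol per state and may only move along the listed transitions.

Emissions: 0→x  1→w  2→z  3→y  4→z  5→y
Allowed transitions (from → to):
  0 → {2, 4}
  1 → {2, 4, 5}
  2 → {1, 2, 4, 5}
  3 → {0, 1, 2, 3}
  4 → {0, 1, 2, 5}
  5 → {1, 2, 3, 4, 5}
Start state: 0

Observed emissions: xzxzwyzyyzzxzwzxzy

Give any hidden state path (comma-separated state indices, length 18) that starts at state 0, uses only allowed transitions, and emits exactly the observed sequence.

  0: obs=x cand={0} pick 0 [start]
  1: obs=z cand={2,4} pick 4 [0->4 ok]
  2: obs=x cand={0} pick 0 [4->0 ok]
  3: obs=z cand={2,4} pick 4 [0->4 ok]
  4: obs=w cand={1} pick 1 [4->1 ok]
  5: obs=y cand={3,5} pick 5 [1->5 ok]
  6: obs=z cand={2,4} pick 4 [5->4 ok]
  7: obs=y cand={3,5} pick 5 [4->5 ok]
  8: obs=y cand={3,5} pick 3 [5->3 ok]
  9: obs=z cand={2,4} pick 2 [3->2 ok]
  10: obs=z cand={2,4} pick 4 [2->4 ok]
  11: obs=x cand={0} pick 0 [4->0 ok]
  12: obs=z cand={2,4} pick 2 [0->2 ok]
  13: obs=w cand={1} pick 1 [2->1 ok]
  14: obs=z cand={2,4} pick 4 [1->4 ok]
  15: obs=x cand={0} pick 0 [4->0 ok]
  16: obs=z cand={2,4} pick 2 [0->2 ok]
  17: obs=y cand={3,5} pick 5 [2->5 ok]

0,4,0,4,1,5,4,5,3,2,4,0,2,1,4,0,2,5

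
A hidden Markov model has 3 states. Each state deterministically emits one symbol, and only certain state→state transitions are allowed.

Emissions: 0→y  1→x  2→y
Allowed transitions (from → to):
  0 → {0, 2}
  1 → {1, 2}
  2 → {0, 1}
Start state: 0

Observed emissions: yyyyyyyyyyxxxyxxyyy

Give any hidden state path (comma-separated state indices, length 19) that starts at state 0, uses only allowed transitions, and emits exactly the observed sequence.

0,2,0,0,2,0,0,0,0,2,1,1,1,2,1,1,2,0,0

  [0] y  {0,2}  => 0  start
  [1] y  {0,2}  => 2  0->2 ok
  [2] y  {0,2}  => 0  2->0 ok
  [3] y  {0,2}  => 0  0->0 ok
  [4] y  {0,2}  => 2  0->2 ok
  [5] y  {0,2}  => 0  2->0 ok
  [6] y  {0,2}  => 0  0->0 ok
  [7] y  {0,2}  => 0  0->0 ok
  [8] y  {0,2}  => 0  0->0 ok
  [9] y  {0,2}  => 2  0->2 ok
  [10] x  {1}  => 1  2->1 ok
  [11] x  {1}  => 1  1->1 ok
  [12] x  {1}  => 1  1->1 ok
  [13] y  {0,2}  => 2  1->2 ok
  [14] x  {1}  => 1  2->1 ok
  [15] x  {1}  => 1  1->1 ok
  [16] y  {0,2}  => 2  1->2 ok
  [17] y  {0,2}  => 0  2->0 ok
  [18] y  {0,2}  => 0  0->0 ok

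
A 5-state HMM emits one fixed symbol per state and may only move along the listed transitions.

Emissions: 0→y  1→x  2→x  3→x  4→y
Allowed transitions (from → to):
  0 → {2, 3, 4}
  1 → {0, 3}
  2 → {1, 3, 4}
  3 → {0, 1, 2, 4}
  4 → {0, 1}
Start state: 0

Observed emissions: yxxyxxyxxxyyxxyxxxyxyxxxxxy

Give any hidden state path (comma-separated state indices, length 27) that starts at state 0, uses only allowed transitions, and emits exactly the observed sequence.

  pos 0: y in {0,4}, choose 0; start
  pos 1: x in {1,2,3}, choose 3; 0->3 ok
  pos 2: x in {1,2,3}, choose 1; 3->1 ok
  pos 3: y in {0,4}, choose 0; 1->0 ok
  pos 4: x in {1,2,3}, choose 2; 0->2 ok
  pos 5: x in {1,2,3}, choose 3; 2->3 ok
  pos 6: y in {0,4}, choose 0; 3->0 ok
  pos 7: x in {1,2,3}, choose 3; 0->3 ok
  pos 8: x in {1,2,3}, choose 2; 3->2 ok
  pos 9: x in {1,2,3}, choose 1; 2->1 ok
  pos 10: y in {0,4}, choose 0; 1->0 ok
  pos 11: y in {0,4}, choose 4; 0->4 ok
  pos 12: x in {1,2,3}, choose 1; 4->1 ok
  pos 13: x in {1,2,3}, choose 3; 1->3 ok
  pos 14: y in {0,4}, choose 4; 3->4 ok
  pos 15: x in {1,2,3}, choose 1; 4->1 ok
  pos 16: x in {1,2,3}, choose 3; 1->3 ok
  pos 17: x in {1,2,3}, choose 1; 3->1 ok
  pos 18: y in {0,4}, choose 0; 1->0 ok
  pos 19: x in {1,2,3}, choose 3; 0->3 ok
  pos 20: y in {0,4}, choose 4; 3->4 ok
  pos 21: x in {1,2,3}, choose 1; 4->1 ok
  pos 22: x in {1,2,3}, choose 3; 1->3 ok
  pos 23: x in {1,2,3}, choose 2; 3->2 ok
  pos 24: x in {1,2,3}, choose 1; 2->1 ok
  pos 25: x in {1,2,3}, choose 3; 1->3 ok
  pos 26: y in {0,4}, choose 4; 3->4 ok

0,3,1,0,2,3,0,3,2,1,0,4,1,3,4,1,3,1,0,3,4,1,3,2,1,3,4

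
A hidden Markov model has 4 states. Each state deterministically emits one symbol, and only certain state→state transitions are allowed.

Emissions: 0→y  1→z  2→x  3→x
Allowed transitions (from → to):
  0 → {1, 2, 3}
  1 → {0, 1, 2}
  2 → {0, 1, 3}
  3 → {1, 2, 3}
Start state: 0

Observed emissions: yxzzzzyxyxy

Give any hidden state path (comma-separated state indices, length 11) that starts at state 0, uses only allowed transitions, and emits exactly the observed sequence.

0,2,1,1,1,1,0,2,0,2,0

  [0] y  {0}  => 0  start
  [1] x  {2,3}  => 2  0->2 ok
  [2] z  {1}  => 1  2->1 ok
  [3] z  {1}  => 1  1->1 ok
  [4] z  {1}  => 1  1->1 ok
  [5] z  {1}  => 1  1->1 ok
  [6] y  {0}  => 0  1->0 ok
  [7] x  {2,3}  => 2  0->2 ok
  [8] y  {0}  => 0  2->0 ok
  [9] x  {2,3}  => 2  0->2 ok
  [10] y  {0}  => 0  2->0 ok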